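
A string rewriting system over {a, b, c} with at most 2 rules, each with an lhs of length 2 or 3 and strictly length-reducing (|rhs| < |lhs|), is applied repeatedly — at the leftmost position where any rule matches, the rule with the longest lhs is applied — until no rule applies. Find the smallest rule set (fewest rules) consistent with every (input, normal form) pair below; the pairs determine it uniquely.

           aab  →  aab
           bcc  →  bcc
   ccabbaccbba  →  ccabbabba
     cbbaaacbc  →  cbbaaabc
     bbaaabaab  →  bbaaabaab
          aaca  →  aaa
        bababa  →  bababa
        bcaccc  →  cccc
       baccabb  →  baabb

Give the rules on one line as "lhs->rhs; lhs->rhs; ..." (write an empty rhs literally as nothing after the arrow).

ac->a; bca->c

  | aab
  | bcc
  | ccabbaccbba => ccabbacbba => ccabbabba
  | cbbaaacbc => cbbaaabc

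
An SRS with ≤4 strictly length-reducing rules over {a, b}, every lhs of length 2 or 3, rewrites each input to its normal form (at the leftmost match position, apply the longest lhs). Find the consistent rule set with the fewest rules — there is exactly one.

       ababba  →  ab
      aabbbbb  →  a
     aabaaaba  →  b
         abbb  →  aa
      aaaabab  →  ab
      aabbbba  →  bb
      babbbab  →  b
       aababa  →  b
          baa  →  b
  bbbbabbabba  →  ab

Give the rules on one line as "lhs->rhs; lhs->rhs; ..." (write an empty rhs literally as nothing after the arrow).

  | ababba => aba => ab
  | aabbbbb => aaabb => bbb => a
  | aabaaaba => aabaaba => aababa => aaa => b
  | abbb => aa

aaa->b; ba->b; bab->; bbb->a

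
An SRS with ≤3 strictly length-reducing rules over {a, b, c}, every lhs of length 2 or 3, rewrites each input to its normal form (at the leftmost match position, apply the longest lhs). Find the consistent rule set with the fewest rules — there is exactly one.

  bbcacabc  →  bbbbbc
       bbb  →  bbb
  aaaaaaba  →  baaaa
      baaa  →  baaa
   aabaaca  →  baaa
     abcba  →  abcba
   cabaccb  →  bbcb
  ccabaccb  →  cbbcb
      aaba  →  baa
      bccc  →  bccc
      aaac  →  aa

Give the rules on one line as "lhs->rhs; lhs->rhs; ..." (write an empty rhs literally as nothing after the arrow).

aab->ba; ac->; ca->b

  | bbcacabc => bbbcabc => bbbbbc
  | bbb
  | aaaaaaba => aaaabaa => aabaaa => baaaa
  | baaa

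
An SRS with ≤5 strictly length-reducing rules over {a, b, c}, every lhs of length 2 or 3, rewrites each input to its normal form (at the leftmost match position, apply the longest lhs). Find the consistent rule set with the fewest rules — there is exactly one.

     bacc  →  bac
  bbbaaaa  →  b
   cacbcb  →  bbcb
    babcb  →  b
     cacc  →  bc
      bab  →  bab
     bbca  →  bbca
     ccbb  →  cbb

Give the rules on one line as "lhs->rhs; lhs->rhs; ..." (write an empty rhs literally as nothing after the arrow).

abc->aa; baa->; cac->b; cc->c

  | bacc => bac
  | bbbaaaa => bbaa => b
  | cacbcb => bbcb
  | babcb => baab => b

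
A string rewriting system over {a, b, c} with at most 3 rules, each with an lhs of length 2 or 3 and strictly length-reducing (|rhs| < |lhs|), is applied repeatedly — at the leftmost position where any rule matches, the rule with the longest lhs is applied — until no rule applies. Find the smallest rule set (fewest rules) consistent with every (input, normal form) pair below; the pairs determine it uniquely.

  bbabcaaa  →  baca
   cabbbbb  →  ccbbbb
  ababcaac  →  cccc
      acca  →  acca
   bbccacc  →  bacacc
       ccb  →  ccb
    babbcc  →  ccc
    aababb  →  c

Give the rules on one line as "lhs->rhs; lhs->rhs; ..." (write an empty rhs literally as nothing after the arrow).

aa->; ab->c; bc->a

  | bbabcaaa => bbccaaa => bacaaa => baca
  | cabbbbb => ccbbbb
  | ababcaac => cabcaac => cccaac => cccc
  | acca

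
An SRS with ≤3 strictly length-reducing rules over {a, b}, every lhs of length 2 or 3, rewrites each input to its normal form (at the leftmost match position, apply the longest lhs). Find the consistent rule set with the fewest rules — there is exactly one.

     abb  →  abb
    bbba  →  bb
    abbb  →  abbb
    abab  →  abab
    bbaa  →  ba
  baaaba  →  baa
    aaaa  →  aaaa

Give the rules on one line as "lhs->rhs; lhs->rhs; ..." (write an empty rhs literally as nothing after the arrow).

aab->; bba->b

  | abb
  | bbba => bb
  | abbb
  | abab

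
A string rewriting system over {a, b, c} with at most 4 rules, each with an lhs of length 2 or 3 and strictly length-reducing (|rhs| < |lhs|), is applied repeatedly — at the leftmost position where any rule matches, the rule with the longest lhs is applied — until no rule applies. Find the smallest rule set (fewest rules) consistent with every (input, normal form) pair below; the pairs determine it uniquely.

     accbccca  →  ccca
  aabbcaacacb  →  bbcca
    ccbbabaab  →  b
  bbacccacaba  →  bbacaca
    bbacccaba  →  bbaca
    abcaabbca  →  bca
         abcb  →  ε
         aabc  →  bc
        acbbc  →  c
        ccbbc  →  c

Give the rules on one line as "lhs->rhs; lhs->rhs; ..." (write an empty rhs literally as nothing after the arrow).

  | accbccca => abccca => ccca
  | aabbcaacacb => bbcaacacb => bbccacb => bbcca
  | ccbbabaab => cbabaab => abaab => aab => b
  | bbacccacaba => bbacacaba => bbacaca

aa->; ab->; acc->a; cb->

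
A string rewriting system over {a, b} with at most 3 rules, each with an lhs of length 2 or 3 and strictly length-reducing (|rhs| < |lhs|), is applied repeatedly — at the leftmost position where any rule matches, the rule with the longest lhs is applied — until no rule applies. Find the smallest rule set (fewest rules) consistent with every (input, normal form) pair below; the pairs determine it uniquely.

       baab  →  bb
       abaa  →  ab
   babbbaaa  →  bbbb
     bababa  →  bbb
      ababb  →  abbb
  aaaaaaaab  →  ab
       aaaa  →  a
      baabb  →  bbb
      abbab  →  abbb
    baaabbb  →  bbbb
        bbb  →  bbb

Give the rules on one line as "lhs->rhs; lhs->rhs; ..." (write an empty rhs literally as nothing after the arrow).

aa->a; ba->b

  | baab => bab => bb
  | abaa => aba => ab
  | babbbaaa => bbbbaaa => bbbbaa => bbbba => bbbb
  | bababa => bbaba => bbba => bbb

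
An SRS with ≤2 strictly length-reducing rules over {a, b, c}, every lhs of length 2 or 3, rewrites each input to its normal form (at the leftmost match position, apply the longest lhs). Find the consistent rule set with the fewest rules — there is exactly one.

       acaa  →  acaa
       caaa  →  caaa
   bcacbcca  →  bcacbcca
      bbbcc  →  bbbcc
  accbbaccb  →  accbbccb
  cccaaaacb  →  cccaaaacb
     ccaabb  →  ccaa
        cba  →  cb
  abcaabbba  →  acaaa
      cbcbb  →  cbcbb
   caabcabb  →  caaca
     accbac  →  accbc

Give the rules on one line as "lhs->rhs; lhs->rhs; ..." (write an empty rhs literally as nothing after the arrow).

ab->a; ba->b

  | acaa
  | caaa
  | bcacbcca
  | bbbcc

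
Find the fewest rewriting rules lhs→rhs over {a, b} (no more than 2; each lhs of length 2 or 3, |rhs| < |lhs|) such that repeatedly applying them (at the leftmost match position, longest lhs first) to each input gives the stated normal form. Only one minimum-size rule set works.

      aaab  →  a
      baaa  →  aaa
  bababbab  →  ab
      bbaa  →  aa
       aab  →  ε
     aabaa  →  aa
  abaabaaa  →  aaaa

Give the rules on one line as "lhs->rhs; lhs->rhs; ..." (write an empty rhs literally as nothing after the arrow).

  | aaab => a
  | baaa => aaa
  | bababbab => ababbab => aabbab => bab => ab
  | bbaa => baa => aa

aab->; ba->a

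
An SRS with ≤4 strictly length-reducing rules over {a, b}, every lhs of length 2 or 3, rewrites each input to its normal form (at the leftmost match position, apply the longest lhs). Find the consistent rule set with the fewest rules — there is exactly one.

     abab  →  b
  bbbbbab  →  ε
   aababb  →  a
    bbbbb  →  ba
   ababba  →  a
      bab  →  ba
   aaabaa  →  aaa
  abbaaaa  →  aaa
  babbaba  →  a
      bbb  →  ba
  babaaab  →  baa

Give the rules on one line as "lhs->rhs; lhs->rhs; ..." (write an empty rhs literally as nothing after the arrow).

ab->a; aba->; bb->; bbb->ba

  | abab => b
  | bbbbbab => babbab => babab => bb => ε
  | aababb => abb => ab => a
  | bbbbb => babb => bab => ba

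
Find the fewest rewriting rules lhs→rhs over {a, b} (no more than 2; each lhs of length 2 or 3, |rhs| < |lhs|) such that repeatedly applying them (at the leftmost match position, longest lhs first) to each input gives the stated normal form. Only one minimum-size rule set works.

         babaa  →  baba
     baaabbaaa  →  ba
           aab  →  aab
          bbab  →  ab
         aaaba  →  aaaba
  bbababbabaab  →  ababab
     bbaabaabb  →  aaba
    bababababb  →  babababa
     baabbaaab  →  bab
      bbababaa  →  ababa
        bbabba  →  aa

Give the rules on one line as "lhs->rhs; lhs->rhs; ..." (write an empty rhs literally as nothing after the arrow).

  | babaa => baba
  | baaabbaaa => baabbaaa => babbaaa => baaaa => baaa => baa => ba
  | aab
  | bbab => ab

baa->ba; bb->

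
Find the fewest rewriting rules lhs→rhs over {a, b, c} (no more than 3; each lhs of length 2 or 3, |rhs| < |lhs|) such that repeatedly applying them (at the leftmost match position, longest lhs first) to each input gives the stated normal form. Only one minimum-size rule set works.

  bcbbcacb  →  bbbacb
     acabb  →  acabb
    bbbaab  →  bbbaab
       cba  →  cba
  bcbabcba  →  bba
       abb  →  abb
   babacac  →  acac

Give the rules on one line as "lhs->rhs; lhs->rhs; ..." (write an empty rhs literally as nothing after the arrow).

bab->; bc->b

  | bcbbcacb => bbbcacb => bbbacb
  | acabb
  | bbbaab
  | cba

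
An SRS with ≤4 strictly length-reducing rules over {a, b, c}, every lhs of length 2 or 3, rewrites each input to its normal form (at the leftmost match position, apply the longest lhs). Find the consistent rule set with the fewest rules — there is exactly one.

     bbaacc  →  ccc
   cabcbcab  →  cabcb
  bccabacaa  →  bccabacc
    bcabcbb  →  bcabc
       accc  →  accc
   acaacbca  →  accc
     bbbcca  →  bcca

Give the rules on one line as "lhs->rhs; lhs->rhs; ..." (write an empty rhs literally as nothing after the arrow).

  | bbaacc => aacc => ccc
  | cabcbcab => cabaab => cabcb
  | bccabacaa => bccabacc
  | bcabcbb => bcabc

aa->c; bb->; cbc->a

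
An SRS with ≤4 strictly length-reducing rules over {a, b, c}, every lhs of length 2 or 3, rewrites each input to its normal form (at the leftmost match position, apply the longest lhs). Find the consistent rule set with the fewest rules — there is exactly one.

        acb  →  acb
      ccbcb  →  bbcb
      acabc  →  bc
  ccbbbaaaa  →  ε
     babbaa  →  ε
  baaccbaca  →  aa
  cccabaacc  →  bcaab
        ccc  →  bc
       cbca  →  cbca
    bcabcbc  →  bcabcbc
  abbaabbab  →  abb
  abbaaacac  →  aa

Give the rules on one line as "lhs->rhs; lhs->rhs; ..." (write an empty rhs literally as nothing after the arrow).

  | acb
  | ccbcb => bbcb
  | acabc => babc => bc
  | ccbbbaaaa => bbbbaaaa => bbbaaa => bbaa => ba => ε

aca->ba; ba->; bac->a; cc->b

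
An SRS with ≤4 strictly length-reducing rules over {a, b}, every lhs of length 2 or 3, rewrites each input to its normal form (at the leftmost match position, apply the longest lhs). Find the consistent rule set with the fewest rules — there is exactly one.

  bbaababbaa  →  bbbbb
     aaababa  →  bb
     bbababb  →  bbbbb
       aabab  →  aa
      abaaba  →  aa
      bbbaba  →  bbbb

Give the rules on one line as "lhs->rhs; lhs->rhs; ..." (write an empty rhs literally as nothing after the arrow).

  | bbaababbaa => bbababbaa => bbbabbaa => bbbbbaa => bbbbba => bbbbb
  | aaababa => baba => bba => bb
  | bbababb => bbbabb => bbbbb
  | aabab => aabb => aa

aaa->; abb->a; ba->b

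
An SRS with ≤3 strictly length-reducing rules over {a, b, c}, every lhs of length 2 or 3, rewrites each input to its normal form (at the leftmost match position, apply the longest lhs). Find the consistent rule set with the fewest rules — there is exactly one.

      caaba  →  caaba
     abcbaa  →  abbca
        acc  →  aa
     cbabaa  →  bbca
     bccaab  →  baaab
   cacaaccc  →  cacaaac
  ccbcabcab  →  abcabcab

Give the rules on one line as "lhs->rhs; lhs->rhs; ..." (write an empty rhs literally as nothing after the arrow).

  | caaba
  | abcbaa => abbca
  | acc => aa
  | cbabaa => bcbaa => bbca

cba->bc; cc->a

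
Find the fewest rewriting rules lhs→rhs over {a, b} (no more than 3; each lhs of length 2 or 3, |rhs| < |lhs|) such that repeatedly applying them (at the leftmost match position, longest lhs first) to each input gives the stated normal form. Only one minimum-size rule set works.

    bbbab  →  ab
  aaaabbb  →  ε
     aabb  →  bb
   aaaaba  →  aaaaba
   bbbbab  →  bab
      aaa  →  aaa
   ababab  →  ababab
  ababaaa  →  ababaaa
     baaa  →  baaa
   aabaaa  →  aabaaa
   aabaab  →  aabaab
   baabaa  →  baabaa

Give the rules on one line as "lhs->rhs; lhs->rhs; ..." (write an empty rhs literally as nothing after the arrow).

  | bbbab => ab
  | aaaabbb => aaabbb => aabbb => abbb => bbb => ε
  | aabb => abb => bb
  | aaaaba

abb->bb; bbb->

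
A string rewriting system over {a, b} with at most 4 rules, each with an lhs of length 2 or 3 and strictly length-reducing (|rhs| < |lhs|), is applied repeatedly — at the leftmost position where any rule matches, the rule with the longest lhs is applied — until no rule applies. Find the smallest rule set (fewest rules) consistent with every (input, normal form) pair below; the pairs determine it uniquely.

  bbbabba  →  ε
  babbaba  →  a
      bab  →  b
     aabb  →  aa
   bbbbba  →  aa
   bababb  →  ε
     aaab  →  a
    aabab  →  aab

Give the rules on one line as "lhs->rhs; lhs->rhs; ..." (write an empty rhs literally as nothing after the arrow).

aaa->bb; ba->; bb->; bbb->a

  | bbbabba => aabba => aaa => bb => ε
  | babbaba => bbaba => aba => a
  | bab => b
  | aabb => aa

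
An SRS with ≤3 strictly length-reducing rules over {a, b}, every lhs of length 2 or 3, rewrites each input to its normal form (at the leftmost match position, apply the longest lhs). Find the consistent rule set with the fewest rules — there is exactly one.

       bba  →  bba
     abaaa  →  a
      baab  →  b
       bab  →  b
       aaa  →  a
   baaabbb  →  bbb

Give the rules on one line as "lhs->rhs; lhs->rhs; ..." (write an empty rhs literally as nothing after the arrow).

aa->a; ab->

  | bba
  | abaaa => aaa => aa => a
  | baab => bab => b
  | bab => b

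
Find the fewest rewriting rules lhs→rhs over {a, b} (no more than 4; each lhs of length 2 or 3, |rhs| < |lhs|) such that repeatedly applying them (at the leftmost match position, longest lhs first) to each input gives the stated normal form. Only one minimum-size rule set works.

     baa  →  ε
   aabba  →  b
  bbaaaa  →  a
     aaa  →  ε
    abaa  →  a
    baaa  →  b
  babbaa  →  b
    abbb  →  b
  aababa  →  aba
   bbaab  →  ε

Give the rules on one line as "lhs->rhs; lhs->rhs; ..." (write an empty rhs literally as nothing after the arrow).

  | baa => bb => ε
  | aabba => bbba => aa => b
  | bbaaaa => aaaa => a
  | aaa => ε

aa->b; aaa->; bb->; bbb->a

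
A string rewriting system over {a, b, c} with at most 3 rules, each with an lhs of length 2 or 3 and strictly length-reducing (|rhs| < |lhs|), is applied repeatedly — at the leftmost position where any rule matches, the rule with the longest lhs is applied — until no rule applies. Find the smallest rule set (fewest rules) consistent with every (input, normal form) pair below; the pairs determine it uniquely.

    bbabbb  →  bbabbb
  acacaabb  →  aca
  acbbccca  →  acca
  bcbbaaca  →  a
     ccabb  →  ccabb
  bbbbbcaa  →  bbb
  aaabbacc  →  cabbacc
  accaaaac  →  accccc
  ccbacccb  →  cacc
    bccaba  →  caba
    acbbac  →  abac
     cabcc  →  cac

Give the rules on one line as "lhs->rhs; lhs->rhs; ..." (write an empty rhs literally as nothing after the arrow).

  | bbabbb
  | acacaabb => acaccbb => acacb => aca
  | acbbccca => abccca => acca
  | bcbbaaca => bbaaca => bbcca => bca => a

aa->c; bc->; cb->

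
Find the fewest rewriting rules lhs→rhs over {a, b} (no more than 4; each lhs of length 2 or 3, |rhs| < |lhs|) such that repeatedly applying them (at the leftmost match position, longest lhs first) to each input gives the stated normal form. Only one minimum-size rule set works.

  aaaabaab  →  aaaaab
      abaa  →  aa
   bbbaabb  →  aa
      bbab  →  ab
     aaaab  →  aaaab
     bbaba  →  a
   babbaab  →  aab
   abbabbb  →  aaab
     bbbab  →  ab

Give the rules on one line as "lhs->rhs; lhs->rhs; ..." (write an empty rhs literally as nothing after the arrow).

ba->; bb->; bbb->ab

  | aaaabaab => aaaaab
  | abaa => aa
  | bbbaabb => abaabb => aabb => aa
  | bbab => ab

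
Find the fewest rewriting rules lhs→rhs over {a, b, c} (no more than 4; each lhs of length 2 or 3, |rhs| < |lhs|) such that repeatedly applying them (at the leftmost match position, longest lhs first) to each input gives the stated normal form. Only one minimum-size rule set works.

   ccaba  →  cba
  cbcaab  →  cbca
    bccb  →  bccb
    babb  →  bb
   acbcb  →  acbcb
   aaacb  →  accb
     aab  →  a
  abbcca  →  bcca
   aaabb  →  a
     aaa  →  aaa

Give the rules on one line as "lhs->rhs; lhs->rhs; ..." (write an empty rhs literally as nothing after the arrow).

  | ccaba => cba
  | cbcaab => cbca
  | bccb
  | babb => bb

aac->cc; ab->; cab->b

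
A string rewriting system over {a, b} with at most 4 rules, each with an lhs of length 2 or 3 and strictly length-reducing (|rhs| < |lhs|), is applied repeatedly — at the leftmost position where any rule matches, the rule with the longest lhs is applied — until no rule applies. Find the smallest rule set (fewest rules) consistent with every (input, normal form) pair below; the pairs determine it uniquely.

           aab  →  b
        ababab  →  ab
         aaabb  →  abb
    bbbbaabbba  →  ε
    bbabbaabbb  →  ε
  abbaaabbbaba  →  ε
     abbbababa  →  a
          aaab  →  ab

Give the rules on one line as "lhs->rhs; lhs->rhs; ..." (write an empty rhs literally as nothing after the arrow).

  | aab => b
  | ababab => abab => ab
  | aaabb => abb
  | bbbbaabbba => abaabbba => aabbba => bbba => aa => ε

aa->; ba->; bbb->a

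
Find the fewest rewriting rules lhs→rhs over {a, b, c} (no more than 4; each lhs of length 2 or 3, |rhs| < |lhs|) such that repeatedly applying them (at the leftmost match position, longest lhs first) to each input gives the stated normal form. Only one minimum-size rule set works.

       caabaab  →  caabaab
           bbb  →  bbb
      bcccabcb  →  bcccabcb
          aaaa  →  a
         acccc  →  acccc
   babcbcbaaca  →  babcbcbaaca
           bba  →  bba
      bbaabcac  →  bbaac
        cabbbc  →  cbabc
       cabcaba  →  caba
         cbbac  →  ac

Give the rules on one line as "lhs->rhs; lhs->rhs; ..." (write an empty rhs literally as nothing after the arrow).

  | caabaab
  | bbb
  | bcccabcb
  | aaaa => a

aaa->; abb->ba; bca->; cbb->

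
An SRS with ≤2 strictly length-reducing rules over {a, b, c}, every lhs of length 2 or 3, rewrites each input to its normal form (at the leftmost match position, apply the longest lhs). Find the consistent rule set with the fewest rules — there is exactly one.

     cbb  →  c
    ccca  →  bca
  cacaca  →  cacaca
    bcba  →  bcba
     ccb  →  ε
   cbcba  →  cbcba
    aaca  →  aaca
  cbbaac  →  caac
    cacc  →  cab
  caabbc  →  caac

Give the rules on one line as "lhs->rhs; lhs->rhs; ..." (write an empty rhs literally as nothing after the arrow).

bb->; cc->b

  | cbb => c
  | ccca => bca
  | cacaca
  | bcba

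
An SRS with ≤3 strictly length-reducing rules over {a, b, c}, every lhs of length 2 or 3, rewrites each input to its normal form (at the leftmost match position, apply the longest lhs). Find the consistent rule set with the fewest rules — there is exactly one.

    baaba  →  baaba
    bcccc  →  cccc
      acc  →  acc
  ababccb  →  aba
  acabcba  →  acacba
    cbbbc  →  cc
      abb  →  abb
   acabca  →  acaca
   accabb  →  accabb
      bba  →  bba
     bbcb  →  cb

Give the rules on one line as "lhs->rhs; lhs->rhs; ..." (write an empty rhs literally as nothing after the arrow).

bc->c; ccb->

  | baaba
  | bcccc => cccc
  | acc
  | ababccb => abaccb => aba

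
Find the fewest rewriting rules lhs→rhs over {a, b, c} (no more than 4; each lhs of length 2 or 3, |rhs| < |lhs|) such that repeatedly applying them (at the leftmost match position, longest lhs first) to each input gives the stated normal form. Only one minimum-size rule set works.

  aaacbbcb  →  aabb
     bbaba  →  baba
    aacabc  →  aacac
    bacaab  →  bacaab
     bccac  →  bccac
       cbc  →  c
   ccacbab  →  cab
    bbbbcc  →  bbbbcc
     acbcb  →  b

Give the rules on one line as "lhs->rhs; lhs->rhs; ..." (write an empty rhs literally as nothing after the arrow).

abc->ac; acb->b; bba->ba; cb->

  | aaacbbcb => aabbcb => aabb
  | bbaba => baba
  | aacabc => aacac
  | bacaab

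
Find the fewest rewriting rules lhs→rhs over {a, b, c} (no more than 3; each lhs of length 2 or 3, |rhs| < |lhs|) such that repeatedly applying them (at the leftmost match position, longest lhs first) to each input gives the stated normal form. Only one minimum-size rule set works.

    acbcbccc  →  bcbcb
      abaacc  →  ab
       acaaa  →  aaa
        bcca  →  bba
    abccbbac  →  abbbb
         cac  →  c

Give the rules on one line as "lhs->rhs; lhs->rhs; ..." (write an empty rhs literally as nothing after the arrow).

ac->; cc->b; ccc->cb

  | acbcbccc => bcbccc => bcbcb
  | abaacc => abac => ab
  | acaaa => aaa
  | bcca => bba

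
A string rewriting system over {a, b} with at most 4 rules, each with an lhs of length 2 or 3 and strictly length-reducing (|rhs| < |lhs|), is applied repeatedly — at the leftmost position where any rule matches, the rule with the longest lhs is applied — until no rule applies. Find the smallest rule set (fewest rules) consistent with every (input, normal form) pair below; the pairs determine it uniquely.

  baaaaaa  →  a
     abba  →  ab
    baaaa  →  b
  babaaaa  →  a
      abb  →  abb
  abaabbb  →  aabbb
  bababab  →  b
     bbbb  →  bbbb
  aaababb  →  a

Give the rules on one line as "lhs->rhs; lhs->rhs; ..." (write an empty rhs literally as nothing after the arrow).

aaa->b; ba->; bab->a

  | baaaaaa => aaaaa => baa => a
  | abba => ab
  | baaaa => aaa => b
  | babaaaa => aaaaa => baa => a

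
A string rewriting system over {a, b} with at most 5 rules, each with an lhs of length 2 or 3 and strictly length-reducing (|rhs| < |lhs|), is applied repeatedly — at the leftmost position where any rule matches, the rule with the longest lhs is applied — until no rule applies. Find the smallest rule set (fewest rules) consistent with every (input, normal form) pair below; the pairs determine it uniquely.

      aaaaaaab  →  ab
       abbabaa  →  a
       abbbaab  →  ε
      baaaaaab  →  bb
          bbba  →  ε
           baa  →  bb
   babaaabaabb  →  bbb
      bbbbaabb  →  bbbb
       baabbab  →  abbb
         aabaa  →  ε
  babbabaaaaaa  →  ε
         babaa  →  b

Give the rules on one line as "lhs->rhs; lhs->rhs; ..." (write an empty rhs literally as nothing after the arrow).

aa->b; aba->; bab->; bba->ab

  | aaaaaaab => baaaaab => bbaaab => abaab => ab
  | abbabaa => aabbaa => bbbaa => baba => a
  | abbbaab => ababab => bab => ε
  | baaaaaab => bbaaaab => abaaab => aab => bb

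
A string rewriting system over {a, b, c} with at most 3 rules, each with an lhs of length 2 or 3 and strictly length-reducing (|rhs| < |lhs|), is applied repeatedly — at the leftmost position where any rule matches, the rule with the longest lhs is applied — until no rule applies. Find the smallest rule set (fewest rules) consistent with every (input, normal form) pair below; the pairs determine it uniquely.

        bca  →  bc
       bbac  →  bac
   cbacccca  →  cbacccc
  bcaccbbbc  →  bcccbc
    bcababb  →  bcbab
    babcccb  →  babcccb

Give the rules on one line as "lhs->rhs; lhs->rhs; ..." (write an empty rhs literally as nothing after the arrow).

  | bca => bc
  | bbac => bac
  | cbacccca => cbacccc
  | bcaccbbbc => bcccbbbc => bcccbbc => bcccbc

bb->b; ca->c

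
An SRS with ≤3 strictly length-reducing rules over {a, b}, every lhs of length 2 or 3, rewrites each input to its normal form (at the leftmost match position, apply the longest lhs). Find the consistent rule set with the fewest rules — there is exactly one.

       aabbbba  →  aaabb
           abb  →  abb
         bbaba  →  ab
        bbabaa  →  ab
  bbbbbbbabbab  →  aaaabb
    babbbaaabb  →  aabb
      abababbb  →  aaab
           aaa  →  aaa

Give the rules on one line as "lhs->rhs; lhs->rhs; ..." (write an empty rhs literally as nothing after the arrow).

  | aabbbba => aaabba => aaabb
  | abb
  | bbaba => bbba => aba => ab
  | bbabaa => bbbaa => abaa => aba => ab

ba->b; bbb->ab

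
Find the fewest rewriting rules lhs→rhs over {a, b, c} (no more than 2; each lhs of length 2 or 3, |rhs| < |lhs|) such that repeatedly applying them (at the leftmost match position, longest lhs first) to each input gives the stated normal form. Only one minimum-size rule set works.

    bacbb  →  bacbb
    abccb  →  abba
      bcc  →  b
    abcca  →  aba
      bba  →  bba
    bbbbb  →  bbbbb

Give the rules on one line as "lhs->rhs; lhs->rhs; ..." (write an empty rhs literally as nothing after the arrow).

cc->; ccb->ba

  | bacbb
  | abccb => abba
  | bcc => b
  | abcca => aba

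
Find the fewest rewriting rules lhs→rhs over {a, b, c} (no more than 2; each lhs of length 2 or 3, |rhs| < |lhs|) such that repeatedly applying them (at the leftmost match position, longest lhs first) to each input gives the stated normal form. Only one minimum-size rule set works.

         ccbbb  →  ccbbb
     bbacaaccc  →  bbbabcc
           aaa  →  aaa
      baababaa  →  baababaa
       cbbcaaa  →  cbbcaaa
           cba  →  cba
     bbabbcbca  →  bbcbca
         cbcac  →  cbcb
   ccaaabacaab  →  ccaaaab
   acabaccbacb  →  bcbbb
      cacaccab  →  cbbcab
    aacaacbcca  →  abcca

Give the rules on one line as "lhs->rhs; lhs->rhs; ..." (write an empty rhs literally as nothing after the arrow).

abb->; ac->b

  | ccbbb
  | bbacaaccc => bbbaaccc => bbbabcc
  | aaa
  | baababaa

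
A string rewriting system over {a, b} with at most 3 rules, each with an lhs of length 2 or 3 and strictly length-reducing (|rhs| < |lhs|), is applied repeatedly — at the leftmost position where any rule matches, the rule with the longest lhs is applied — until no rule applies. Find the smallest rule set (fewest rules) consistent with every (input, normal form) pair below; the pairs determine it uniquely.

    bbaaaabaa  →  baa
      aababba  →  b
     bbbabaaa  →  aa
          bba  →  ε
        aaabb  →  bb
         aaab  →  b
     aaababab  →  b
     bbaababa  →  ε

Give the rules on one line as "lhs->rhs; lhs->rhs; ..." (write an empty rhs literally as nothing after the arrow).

  | bbaaaabaa => aaabaa => aabaa => abaa => baa
  | aababba => ababba => babba => bbba => b
  | bbbabaaa => bbaaa => aa
  | bba => ε

ab->b; bba->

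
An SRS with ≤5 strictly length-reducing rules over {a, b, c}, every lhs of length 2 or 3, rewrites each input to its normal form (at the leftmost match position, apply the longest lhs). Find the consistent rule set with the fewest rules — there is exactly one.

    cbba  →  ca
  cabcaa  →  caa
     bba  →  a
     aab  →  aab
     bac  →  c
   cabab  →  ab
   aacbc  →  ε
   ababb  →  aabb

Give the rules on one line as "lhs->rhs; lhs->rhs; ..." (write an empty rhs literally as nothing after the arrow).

ac->c; ba->a; cab->; cbc->

  | cbba => cba => ca
  | cabcaa => caa
  | bba => ba => a
  | aab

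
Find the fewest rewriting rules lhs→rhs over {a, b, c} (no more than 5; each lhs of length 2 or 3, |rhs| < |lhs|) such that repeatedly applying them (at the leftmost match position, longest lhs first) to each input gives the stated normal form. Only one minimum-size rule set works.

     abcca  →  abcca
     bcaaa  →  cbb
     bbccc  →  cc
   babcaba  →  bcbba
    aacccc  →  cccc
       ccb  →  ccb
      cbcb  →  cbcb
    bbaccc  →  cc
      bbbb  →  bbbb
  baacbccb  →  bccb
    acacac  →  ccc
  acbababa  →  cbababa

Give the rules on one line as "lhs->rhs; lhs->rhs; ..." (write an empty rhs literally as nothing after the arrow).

ac->c; baa->bb; bbc->; bca->cb

  | abcca
  | bcaaa => cbaa => cbb
  | bbccc => cc
  | babcaba => bacbba => bcbba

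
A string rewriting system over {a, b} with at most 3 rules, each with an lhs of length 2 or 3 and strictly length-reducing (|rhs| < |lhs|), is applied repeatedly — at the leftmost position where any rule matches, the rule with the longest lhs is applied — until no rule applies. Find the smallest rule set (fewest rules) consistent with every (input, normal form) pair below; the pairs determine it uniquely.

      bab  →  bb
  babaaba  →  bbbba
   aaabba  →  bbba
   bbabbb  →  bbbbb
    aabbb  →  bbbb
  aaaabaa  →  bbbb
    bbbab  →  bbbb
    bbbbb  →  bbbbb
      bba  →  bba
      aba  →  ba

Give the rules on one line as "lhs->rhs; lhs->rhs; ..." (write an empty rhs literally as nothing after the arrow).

  | bab => bb
  | babaaba => bbaaba => bbbba
  | aaabba => babba => bbba
  | bbabbb => bbbbb

aa->b; ab->b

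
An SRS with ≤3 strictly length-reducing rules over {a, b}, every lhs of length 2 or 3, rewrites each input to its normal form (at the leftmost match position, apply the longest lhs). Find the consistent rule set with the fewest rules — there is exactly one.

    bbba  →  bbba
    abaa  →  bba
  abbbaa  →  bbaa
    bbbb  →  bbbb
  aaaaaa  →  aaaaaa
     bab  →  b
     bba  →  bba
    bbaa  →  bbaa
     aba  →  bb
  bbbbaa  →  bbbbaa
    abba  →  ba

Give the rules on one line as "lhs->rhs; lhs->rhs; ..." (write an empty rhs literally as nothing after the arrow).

  | bbba
  | abaa => bba
  | abbbaa => bbaa
  | bbbb

ab->; aba->bb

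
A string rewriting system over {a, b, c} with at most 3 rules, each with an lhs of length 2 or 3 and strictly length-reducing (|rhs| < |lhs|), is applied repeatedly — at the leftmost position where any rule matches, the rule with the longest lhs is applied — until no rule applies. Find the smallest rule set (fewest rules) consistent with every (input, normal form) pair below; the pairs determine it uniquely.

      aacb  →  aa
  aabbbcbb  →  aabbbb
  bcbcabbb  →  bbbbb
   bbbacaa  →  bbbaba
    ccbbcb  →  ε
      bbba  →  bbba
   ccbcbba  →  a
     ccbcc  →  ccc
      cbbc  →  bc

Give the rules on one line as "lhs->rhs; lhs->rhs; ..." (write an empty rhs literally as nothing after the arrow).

ca->b; cb->

  | aacb => aa
  | aabbbcbb => aabbbb
  | bcbcabbb => bcabbb => bbbbb
  | bbbacaa => bbbaba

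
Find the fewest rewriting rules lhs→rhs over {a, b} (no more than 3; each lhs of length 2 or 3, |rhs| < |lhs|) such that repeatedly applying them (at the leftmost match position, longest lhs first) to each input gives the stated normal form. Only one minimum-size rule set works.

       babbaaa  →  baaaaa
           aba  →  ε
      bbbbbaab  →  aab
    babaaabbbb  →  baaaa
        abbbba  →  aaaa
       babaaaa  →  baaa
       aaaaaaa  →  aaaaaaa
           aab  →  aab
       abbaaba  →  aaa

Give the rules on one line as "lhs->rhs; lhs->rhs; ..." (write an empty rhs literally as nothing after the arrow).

  | babbaaa => baaaaa
  | aba => ε
  | bbbbbaab => abbbaab => aabaab => aab
  | babaaabbbb => baabbbb => baaabb => baaaa

aba->; bb->a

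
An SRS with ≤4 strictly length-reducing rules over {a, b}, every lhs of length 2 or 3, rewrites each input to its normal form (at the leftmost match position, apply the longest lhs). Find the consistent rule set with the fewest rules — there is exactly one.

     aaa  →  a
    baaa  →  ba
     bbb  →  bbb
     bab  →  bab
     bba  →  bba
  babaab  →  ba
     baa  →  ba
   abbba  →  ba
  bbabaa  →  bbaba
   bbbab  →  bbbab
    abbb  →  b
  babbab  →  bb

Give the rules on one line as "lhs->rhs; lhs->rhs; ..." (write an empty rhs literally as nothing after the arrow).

  | aaa => aa => a
  | baaa => baa => ba
  | bbb
  | bab

aa->a; aab->b; abb->aa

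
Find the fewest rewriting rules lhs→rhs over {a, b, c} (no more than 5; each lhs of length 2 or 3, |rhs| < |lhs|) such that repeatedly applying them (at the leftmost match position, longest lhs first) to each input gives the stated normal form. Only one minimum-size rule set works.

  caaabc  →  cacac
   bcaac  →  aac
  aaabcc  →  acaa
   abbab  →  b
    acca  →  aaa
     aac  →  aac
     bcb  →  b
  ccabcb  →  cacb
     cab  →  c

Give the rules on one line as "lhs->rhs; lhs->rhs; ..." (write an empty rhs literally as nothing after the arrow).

aab->ca; ab->; bc->; cc->a

  | caaabc => cacac
  | bcaac => aac
  | aaabcc => acacc => acaa
  | abbab => bab => b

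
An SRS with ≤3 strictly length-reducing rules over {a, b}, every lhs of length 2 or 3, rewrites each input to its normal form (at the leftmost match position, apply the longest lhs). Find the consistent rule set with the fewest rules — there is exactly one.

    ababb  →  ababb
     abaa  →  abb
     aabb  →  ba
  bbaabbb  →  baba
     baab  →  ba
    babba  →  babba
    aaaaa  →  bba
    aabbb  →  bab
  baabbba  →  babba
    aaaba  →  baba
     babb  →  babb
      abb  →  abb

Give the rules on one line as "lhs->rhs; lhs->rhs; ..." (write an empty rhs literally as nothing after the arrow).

  | ababb
  | abaa => abb
  | aabb => bbb => ba
  | bbaabbb => bbbbbb => babbb => baba

aa->b; bbb->ba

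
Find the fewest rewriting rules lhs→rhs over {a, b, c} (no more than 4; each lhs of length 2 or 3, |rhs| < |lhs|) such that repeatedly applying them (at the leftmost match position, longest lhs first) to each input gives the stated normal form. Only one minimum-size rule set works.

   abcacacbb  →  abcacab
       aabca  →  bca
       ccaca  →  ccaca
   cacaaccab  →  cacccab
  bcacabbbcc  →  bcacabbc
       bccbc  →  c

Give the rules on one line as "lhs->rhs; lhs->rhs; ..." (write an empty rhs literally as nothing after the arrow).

  | abcacacbb => abcacab
  | aabca => bca
  | ccaca
  | cacaaccab => cacccab

aa->; bcc->c; cb->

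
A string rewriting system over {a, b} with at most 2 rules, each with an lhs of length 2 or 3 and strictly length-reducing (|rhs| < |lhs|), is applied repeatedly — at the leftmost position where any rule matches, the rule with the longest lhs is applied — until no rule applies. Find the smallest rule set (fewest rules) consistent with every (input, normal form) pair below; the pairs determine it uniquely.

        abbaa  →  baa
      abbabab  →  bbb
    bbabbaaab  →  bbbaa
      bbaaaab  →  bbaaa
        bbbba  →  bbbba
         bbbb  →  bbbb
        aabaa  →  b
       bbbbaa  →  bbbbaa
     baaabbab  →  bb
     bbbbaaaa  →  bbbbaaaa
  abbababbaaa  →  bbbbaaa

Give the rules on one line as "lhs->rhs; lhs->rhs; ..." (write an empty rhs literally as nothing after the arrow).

  | abbaa => baa
  | abbabab => babab => bbb
  | bbabbaaab => bbbaaab => bbbaa
  | bbaaaab => bbaaa

ab->; aba->b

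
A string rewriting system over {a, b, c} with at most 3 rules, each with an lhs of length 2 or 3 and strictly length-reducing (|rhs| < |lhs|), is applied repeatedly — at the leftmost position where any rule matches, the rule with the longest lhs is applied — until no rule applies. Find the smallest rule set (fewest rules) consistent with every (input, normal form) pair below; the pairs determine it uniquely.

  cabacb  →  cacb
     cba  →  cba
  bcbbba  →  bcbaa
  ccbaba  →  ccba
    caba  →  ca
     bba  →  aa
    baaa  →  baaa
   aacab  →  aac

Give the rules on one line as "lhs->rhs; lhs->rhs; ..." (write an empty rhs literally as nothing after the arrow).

  | cabacb => cacb
  | cba
  | bcbbba => bcbaa
  | ccbaba => ccba

ab->; bba->aa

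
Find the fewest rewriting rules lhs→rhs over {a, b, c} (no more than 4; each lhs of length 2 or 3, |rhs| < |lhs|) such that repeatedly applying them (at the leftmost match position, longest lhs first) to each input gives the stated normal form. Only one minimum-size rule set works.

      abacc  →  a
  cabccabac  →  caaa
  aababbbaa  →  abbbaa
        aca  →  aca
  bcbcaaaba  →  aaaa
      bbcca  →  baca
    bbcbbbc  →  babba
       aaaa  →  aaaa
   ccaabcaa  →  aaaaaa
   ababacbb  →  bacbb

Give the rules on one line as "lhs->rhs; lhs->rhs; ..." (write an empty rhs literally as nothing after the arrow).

  | abacc => cc => a
  | cabccabac => caacabac => caacc => caaa
  | aababbbaa => abbbaa
  | aca

aba->; bc->a; cc->a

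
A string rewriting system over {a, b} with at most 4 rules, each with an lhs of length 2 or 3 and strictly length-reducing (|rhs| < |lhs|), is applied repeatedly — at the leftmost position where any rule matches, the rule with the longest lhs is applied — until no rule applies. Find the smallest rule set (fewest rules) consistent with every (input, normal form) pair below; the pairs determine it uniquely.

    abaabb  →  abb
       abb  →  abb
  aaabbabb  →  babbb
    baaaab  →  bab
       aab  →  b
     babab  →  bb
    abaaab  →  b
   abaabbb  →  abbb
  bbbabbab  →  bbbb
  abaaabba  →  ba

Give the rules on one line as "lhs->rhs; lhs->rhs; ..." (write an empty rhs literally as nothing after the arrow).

aa->b; aab->aa; aba->; bba->b

  | abaabb => abb
  | abb
  | aaabbabb => babbabb => babbb
  | baaaab => bbaab => bab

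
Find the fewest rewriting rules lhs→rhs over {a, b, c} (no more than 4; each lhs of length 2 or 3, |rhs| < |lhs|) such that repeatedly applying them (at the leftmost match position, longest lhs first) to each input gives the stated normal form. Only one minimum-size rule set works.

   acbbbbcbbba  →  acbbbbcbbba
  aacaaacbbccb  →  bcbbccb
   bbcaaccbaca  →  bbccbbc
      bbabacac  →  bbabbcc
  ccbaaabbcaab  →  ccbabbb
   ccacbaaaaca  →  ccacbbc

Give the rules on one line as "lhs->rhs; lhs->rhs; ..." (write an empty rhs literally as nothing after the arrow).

  | acbbbbcbbba
  | aacaaacbbccb => acaaacbbccb => bcaacbbccb => bcbbccb
  | bbcaaccbaca => bbccbaca => bbccbbc
  | bbabacac => bbabbcc

aa->a; aca->bc; caa->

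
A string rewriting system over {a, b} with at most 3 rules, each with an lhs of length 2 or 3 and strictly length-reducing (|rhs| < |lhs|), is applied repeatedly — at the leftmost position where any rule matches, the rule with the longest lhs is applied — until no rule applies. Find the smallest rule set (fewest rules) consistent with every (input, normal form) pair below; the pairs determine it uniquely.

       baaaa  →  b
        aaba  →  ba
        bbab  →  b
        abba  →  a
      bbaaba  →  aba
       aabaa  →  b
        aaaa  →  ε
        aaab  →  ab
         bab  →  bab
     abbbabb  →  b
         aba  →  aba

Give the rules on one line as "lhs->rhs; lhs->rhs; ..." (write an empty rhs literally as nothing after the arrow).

  | baaaa => baa => b
  | aaba => ba
  | bbab => aab => b
  | abba => aaa => a

aa->; bb->a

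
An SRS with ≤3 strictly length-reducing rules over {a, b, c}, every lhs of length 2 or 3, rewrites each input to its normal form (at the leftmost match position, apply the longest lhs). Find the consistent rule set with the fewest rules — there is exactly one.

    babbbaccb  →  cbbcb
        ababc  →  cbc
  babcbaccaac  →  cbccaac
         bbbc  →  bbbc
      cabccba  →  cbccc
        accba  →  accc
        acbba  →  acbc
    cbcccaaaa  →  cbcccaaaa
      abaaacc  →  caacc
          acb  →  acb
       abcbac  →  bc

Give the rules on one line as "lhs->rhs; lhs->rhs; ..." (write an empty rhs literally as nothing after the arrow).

  | babbbaccb => cbbbaccb => cbbcb
  | ababc => babc => cbc
  | babcbaccaac => cbcbaccaac => cbccaac
  | bbbc

ab->b; ba->c; bac->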